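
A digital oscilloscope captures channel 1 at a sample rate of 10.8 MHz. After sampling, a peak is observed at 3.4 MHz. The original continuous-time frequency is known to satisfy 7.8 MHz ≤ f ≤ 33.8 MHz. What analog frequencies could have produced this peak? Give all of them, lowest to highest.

Frequencies that alias to 3.4 MHz are k·fs ± 3.4 MHz for integer k ≥ 0.
k=0: 3.4 MHz.
k=1: 7.4 MHz, 14.2 MHz.
k=2: 18.2 MHz, 25 MHz.
k=3: 29 MHz, 35.8 MHz.
k=4: 39.8 MHz, 46.6 MHz.
Within [7.8 MHz, 33.8 MHz]: 14.2 MHz, 18.2 MHz, 25 MHz, 29 MHz.

14.2 MHz, 18.2 MHz, 25 MHz, 29 MHz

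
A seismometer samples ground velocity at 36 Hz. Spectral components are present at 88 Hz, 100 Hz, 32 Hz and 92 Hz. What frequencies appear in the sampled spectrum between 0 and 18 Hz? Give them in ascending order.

fs/2 = 18 Hz.
88 Hz mod fs = 16 Hz.
16 Hz ≤ fs/2 = 18 Hz, appears at 16 Hz.
100 Hz mod fs = 28 Hz.
28 Hz > fs/2 = 18 Hz, folds to fs − 28 Hz = 8 Hz.
32 Hz > fs/2 = 18 Hz, folds to fs − 32 Hz = 4 Hz.
92 Hz mod fs = 20 Hz.
20 Hz > fs/2 = 18 Hz, folds to fs − 20 Hz = 16 Hz.
Distinct values: {4 Hz, 8 Hz, 16 Hz}.

4 Hz, 8 Hz, 16 Hz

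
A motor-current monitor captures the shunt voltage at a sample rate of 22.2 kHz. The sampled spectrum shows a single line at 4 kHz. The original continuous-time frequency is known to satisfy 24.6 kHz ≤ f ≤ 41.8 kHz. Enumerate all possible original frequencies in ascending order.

26.2 kHz, 40.4 kHz

Frequencies that alias to 4 kHz are k·fs ± 4 kHz for integer k ≥ 0.
k=0: 4 kHz.
k=1: 18.2 kHz, 26.2 kHz.
k=2: 40.4 kHz, 48.4 kHz.
k=3: 62.6 kHz, 70.6 kHz.
Within [24.6 kHz, 41.8 kHz]: 26.2 kHz, 40.4 kHz.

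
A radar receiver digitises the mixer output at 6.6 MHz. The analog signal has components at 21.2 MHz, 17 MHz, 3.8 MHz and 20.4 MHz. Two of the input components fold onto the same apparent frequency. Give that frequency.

fs/2 = 3.3 MHz.
21.2 MHz mod fs = 1.4 MHz.
1.4 MHz ≤ fs/2 = 3.3 MHz, appears at 1.4 MHz.
17 MHz mod fs = 3.8 MHz.
3.8 MHz > fs/2 = 3.3 MHz, folds to fs − 3.8 MHz = 2.8 MHz.
3.8 MHz > fs/2 = 3.3 MHz, folds to fs − 3.8 MHz = 2.8 MHz.
20.4 MHz mod fs = 0.6 MHz.
0.6 MHz ≤ fs/2 = 3.3 MHz, appears at 0.6 MHz.
3.8 MHz and 17 MHz both map to 2.8 MHz.

2.8 MHz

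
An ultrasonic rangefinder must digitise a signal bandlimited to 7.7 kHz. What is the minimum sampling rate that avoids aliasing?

Nyquist rate = 2 × 7.7 kHz = 15.4 kHz.

15.4 kHz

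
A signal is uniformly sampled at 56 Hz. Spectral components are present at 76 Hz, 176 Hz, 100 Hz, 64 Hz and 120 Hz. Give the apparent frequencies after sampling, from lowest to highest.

fs/2 = 28 Hz.
76 Hz mod fs = 20 Hz.
20 Hz ≤ fs/2 = 28 Hz, appears at 20 Hz.
176 Hz mod fs = 8 Hz.
8 Hz ≤ fs/2 = 28 Hz, appears at 8 Hz.
100 Hz mod fs = 44 Hz.
44 Hz > fs/2 = 28 Hz, folds to fs − 44 Hz = 12 Hz.
64 Hz mod fs = 8 Hz.
8 Hz ≤ fs/2 = 28 Hz, appears at 8 Hz.
120 Hz mod fs = 8 Hz.
8 Hz ≤ fs/2 = 28 Hz, appears at 8 Hz.
Distinct values: {8 Hz, 12 Hz, 20 Hz}.

8 Hz, 12 Hz, 20 Hz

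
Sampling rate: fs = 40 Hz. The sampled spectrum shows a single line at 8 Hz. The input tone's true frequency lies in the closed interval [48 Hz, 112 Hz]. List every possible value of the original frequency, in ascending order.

48 Hz, 72 Hz, 88 Hz, 112 Hz

Frequencies that alias to 8 Hz are k·fs ± 8 Hz for integer k ≥ 0.
k=0: 8 Hz.
k=1: 32 Hz, 48 Hz.
k=2: 72 Hz, 88 Hz.
k=3: 112 Hz, 128 Hz.
k=4: 152 Hz, 168 Hz.
Within [48 Hz, 112 Hz]: 48 Hz, 72 Hz, 88 Hz, 112 Hz.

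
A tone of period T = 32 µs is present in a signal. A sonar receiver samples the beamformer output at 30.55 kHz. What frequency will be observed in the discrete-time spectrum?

0.7 kHz

T = 32 µs → f = 1/T = 31.25 kHz.
31.25 kHz mod fs = 0.7 kHz.
0.7 kHz ≤ fs/2 = 15.275 kHz, appears at 0.7 kHz.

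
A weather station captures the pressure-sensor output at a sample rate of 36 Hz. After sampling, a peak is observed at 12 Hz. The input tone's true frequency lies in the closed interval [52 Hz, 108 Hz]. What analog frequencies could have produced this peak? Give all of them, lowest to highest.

60 Hz, 84 Hz, 96 Hz

Frequencies that alias to 12 Hz are k·fs ± 12 Hz for integer k ≥ 0.
k=0: 12 Hz.
k=1: 24 Hz, 48 Hz.
k=2: 60 Hz, 84 Hz.
k=3: 96 Hz, 120 Hz.
k=4: 132 Hz, 156 Hz.
Within [52 Hz, 108 Hz]: 60 Hz, 84 Hz, 96 Hz.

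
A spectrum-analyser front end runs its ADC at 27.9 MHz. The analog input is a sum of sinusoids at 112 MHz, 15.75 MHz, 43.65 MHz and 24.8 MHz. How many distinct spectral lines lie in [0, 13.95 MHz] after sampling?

3

fs/2 = 13.95 MHz.
112 MHz mod fs = 0.4 MHz.
0.4 MHz ≤ fs/2 = 13.95 MHz, appears at 0.4 MHz.
15.75 MHz > fs/2 = 13.95 MHz, folds to fs − 15.75 MHz = 12.15 MHz.
43.65 MHz mod fs = 15.75 MHz.
15.75 MHz > fs/2 = 13.95 MHz, folds to fs − 15.75 MHz = 12.15 MHz.
24.8 MHz > fs/2 = 13.95 MHz, folds to fs − 24.8 MHz = 3.1 MHz.
Distinct values: {0.4 MHz, 3.1 MHz, 12.15 MHz} → 3.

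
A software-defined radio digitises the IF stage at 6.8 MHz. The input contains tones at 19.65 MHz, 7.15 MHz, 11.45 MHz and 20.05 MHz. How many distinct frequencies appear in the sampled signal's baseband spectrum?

3

fs/2 = 3.4 MHz.
19.65 MHz mod fs = 6.05 MHz.
6.05 MHz > fs/2 = 3.4 MHz, folds to fs − 6.05 MHz = 0.75 MHz.
7.15 MHz mod fs = 0.35 MHz.
0.35 MHz ≤ fs/2 = 3.4 MHz, appears at 0.35 MHz.
11.45 MHz mod fs = 4.65 MHz.
4.65 MHz > fs/2 = 3.4 MHz, folds to fs − 4.65 MHz = 2.15 MHz.
20.05 MHz mod fs = 6.45 MHz.
6.45 MHz > fs/2 = 3.4 MHz, folds to fs − 6.45 MHz = 0.35 MHz.
Distinct values: {0.35 MHz, 0.75 MHz, 2.15 MHz} → 3.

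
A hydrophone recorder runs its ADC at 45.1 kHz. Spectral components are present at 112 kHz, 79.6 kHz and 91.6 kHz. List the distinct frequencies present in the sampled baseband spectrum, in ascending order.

fs/2 = 22.55 kHz.
112 kHz mod fs = 21.8 kHz.
21.8 kHz ≤ fs/2 = 22.55 kHz, appears at 21.8 kHz.
79.6 kHz mod fs = 34.5 kHz.
34.5 kHz > fs/2 = 22.55 kHz, folds to fs − 34.5 kHz = 10.6 kHz.
91.6 kHz mod fs = 1.4 kHz.
1.4 kHz ≤ fs/2 = 22.55 kHz, appears at 1.4 kHz.
Distinct values: {1.4 kHz, 10.6 kHz, 21.8 kHz}.

1.4 kHz, 10.6 kHz, 21.8 kHz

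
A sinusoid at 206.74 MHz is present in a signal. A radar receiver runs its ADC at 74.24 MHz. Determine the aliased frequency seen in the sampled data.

15.98 MHz

206.74 MHz mod fs = 58.26 MHz.
58.26 MHz > fs/2 = 37.12 MHz, folds to fs − 58.26 MHz = 15.98 MHz.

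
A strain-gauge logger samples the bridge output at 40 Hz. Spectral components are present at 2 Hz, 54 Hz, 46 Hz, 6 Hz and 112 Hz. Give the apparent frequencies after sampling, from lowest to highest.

2 Hz, 6 Hz, 8 Hz, 14 Hz

fs/2 = 20 Hz.
2 Hz ≤ fs/2 = 20 Hz, passes unchanged.
54 Hz mod fs = 14 Hz.
14 Hz ≤ fs/2 = 20 Hz, appears at 14 Hz.
46 Hz mod fs = 6 Hz.
6 Hz ≤ fs/2 = 20 Hz, appears at 6 Hz.
6 Hz ≤ fs/2 = 20 Hz, passes unchanged.
112 Hz mod fs = 32 Hz.
32 Hz > fs/2 = 20 Hz, folds to fs − 32 Hz = 8 Hz.
Distinct values: {2 Hz, 6 Hz, 8 Hz, 14 Hz}.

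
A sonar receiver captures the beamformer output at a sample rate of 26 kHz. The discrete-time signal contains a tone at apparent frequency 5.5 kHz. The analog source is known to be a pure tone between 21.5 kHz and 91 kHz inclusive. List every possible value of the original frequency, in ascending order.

31.5 kHz, 46.5 kHz, 57.5 kHz, 72.5 kHz, 83.5 kHz

Frequencies that alias to 5.5 kHz are k·fs ± 5.5 kHz for integer k ≥ 0.
k=0: 5.5 kHz.
k=1: 20.5 kHz, 31.5 kHz.
k=2: 46.5 kHz, 57.5 kHz.
k=3: 72.5 kHz, 83.5 kHz.
k=4: 98.5 kHz, 109.5 kHz.
Within [21.5 kHz, 91 kHz]: 31.5 kHz, 46.5 kHz, 57.5 kHz, 72.5 kHz, 83.5 kHz.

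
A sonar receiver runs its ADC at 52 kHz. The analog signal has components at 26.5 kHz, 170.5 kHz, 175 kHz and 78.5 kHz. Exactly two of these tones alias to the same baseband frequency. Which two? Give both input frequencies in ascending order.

26.5 kHz, 78.5 kHz

fs/2 = 26 kHz.
26.5 kHz > fs/2 = 26 kHz, folds to fs − 26.5 kHz = 25.5 kHz.
170.5 kHz mod fs = 14.5 kHz.
14.5 kHz ≤ fs/2 = 26 kHz, appears at 14.5 kHz.
175 kHz mod fs = 19 kHz.
19 kHz ≤ fs/2 = 26 kHz, appears at 19 kHz.
78.5 kHz mod fs = 26.5 kHz.
26.5 kHz > fs/2 = 26 kHz, folds to fs − 26.5 kHz = 25.5 kHz.
26.5 kHz and 78.5 kHz both map to 25.5 kHz.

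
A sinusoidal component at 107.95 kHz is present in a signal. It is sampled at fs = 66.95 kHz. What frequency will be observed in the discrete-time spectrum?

107.95 kHz mod fs = 41 kHz.
41 kHz > fs/2 = 33.475 kHz, folds to fs − 41 kHz = 25.95 kHz.

25.95 kHz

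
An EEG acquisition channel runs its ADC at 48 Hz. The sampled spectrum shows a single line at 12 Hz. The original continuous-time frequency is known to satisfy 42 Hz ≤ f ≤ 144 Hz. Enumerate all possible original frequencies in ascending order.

60 Hz, 84 Hz, 108 Hz, 132 Hz

Frequencies that alias to 12 Hz are k·fs ± 12 Hz for integer k ≥ 0.
k=0: 12 Hz.
k=1: 36 Hz, 60 Hz.
k=2: 84 Hz, 108 Hz.
k=3: 132 Hz, 156 Hz.
k=4: 180 Hz, 204 Hz.
Within [42 Hz, 144 Hz]: 60 Hz, 84 Hz, 108 Hz, 132 Hz.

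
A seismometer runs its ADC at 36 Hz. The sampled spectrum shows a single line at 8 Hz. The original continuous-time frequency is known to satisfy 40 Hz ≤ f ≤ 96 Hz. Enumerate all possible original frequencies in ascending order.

44 Hz, 64 Hz, 80 Hz

Frequencies that alias to 8 Hz are k·fs ± 8 Hz for integer k ≥ 0.
k=0: 8 Hz.
k=1: 28 Hz, 44 Hz.
k=2: 64 Hz, 80 Hz.
k=3: 100 Hz, 116 Hz.
Within [40 Hz, 96 Hz]: 44 Hz, 64 Hz, 80 Hz.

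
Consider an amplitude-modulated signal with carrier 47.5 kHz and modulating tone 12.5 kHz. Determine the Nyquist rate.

AM sidebands sit at fc ± fm = 35 kHz and 60 kHz.
Highest-frequency component: 60 kHz.
Nyquist rate = 2 × 60 kHz = 120 kHz.

120 kHz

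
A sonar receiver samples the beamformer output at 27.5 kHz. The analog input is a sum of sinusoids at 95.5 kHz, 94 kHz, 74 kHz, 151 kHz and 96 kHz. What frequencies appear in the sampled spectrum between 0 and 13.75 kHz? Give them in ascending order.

8.5 kHz, 11.5 kHz, 13 kHz, 13.5 kHz

fs/2 = 13.75 kHz.
95.5 kHz mod fs = 13 kHz.
13 kHz ≤ fs/2 = 13.75 kHz, appears at 13 kHz.
94 kHz mod fs = 11.5 kHz.
11.5 kHz ≤ fs/2 = 13.75 kHz, appears at 11.5 kHz.
74 kHz mod fs = 19 kHz.
19 kHz > fs/2 = 13.75 kHz, folds to fs − 19 kHz = 8.5 kHz.
151 kHz mod fs = 13.5 kHz.
13.5 kHz ≤ fs/2 = 13.75 kHz, appears at 13.5 kHz.
96 kHz mod fs = 13.5 kHz.
13.5 kHz ≤ fs/2 = 13.75 kHz, appears at 13.5 kHz.
Distinct values: {8.5 kHz, 11.5 kHz, 13 kHz, 13.5 kHz}.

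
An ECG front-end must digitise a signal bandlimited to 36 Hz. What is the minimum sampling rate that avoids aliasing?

72 Hz

Nyquist rate = 2 × 36 Hz = 72 Hz.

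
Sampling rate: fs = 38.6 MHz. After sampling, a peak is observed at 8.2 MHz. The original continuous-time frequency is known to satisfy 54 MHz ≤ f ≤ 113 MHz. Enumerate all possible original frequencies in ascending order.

69 MHz, 85.4 MHz, 107.6 MHz

Frequencies that alias to 8.2 MHz are k·fs ± 8.2 MHz for integer k ≥ 0.
k=0: 8.2 MHz.
k=1: 30.4 MHz, 46.8 MHz.
k=2: 69 MHz, 85.4 MHz.
k=3: 107.6 MHz, 124 MHz.
k=4: 146.2 MHz, 162.6 MHz.
Within [54 MHz, 113 MHz]: 69 MHz, 85.4 MHz, 107.6 MHz.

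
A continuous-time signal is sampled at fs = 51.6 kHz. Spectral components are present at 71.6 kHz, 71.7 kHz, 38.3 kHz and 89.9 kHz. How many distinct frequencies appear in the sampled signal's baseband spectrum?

3

fs/2 = 25.8 kHz.
71.6 kHz mod fs = 20 kHz.
20 kHz ≤ fs/2 = 25.8 kHz, appears at 20 kHz.
71.7 kHz mod fs = 20.1 kHz.
20.1 kHz ≤ fs/2 = 25.8 kHz, appears at 20.1 kHz.
38.3 kHz > fs/2 = 25.8 kHz, folds to fs − 38.3 kHz = 13.3 kHz.
89.9 kHz mod fs = 38.3 kHz.
38.3 kHz > fs/2 = 25.8 kHz, folds to fs − 38.3 kHz = 13.3 kHz.
Distinct values: {13.3 kHz, 20 kHz, 20.1 kHz} → 3.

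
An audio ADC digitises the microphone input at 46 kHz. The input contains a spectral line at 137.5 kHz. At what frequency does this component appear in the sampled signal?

137.5 kHz mod fs = 45.5 kHz.
45.5 kHz > fs/2 = 23 kHz, folds to fs − 45.5 kHz = 0.5 kHz.

0.5 kHz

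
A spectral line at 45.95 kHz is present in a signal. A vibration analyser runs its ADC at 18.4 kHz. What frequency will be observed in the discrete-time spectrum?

45.95 kHz mod fs = 9.15 kHz.
9.15 kHz ≤ fs/2 = 9.2 kHz, appears at 9.15 kHz.

9.15 kHz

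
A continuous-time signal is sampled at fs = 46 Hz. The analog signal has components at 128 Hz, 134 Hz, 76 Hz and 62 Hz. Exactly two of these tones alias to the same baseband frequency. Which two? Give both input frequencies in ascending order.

62 Hz, 76 Hz

fs/2 = 23 Hz.
128 Hz mod fs = 36 Hz.
36 Hz > fs/2 = 23 Hz, folds to fs − 36 Hz = 10 Hz.
134 Hz mod fs = 42 Hz.
42 Hz > fs/2 = 23 Hz, folds to fs − 42 Hz = 4 Hz.
76 Hz mod fs = 30 Hz.
30 Hz > fs/2 = 23 Hz, folds to fs − 30 Hz = 16 Hz.
62 Hz mod fs = 16 Hz.
16 Hz ≤ fs/2 = 23 Hz, appears at 16 Hz.
62 Hz and 76 Hz both map to 16 Hz.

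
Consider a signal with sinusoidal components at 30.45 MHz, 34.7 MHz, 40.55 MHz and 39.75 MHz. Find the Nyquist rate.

81.1 MHz

Highest-frequency component: 40.55 MHz.
Nyquist rate = 2 × 40.55 MHz = 81.1 MHz.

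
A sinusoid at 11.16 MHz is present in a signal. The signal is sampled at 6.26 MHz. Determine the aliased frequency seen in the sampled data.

1.36 MHz

11.16 MHz mod fs = 4.9 MHz.
4.9 MHz > fs/2 = 3.13 MHz, folds to fs − 4.9 MHz = 1.36 MHz.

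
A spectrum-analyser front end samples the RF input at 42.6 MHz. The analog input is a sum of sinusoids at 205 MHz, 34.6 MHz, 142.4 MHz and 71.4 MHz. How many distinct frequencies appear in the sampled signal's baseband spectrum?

fs/2 = 21.3 MHz.
205 MHz mod fs = 34.6 MHz.
34.6 MHz > fs/2 = 21.3 MHz, folds to fs − 34.6 MHz = 8 MHz.
34.6 MHz > fs/2 = 21.3 MHz, folds to fs − 34.6 MHz = 8 MHz.
142.4 MHz mod fs = 14.6 MHz.
14.6 MHz ≤ fs/2 = 21.3 MHz, appears at 14.6 MHz.
71.4 MHz mod fs = 28.8 MHz.
28.8 MHz > fs/2 = 21.3 MHz, folds to fs − 28.8 MHz = 13.8 MHz.
Distinct values: {8 MHz, 13.8 MHz, 14.6 MHz} → 3.

3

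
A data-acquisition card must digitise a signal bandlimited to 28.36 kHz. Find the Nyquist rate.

Nyquist rate = 2 × 28.36 kHz = 56.72 kHz.

56.72 kHz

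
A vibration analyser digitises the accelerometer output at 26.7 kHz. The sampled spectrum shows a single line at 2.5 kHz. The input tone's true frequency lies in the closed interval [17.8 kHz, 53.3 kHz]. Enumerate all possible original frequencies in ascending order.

Frequencies that alias to 2.5 kHz are k·fs ± 2.5 kHz for integer k ≥ 0.
k=0: 2.5 kHz.
k=1: 24.2 kHz, 29.2 kHz.
k=2: 50.9 kHz, 55.9 kHz.
k=3: 77.6 kHz, 82.6 kHz.
Within [17.8 kHz, 53.3 kHz]: 24.2 kHz, 29.2 kHz, 50.9 kHz.

24.2 kHz, 29.2 kHz, 50.9 kHz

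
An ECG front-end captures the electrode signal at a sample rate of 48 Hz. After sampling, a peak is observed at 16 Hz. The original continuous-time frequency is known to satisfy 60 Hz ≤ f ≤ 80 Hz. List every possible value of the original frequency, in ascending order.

64 Hz, 80 Hz

Frequencies that alias to 16 Hz are k·fs ± 16 Hz for integer k ≥ 0.
k=0: 16 Hz.
k=1: 32 Hz, 64 Hz.
k=2: 80 Hz, 112 Hz.
k=3: 128 Hz, 160 Hz.
Within [60 Hz, 80 Hz]: 64 Hz, 80 Hz.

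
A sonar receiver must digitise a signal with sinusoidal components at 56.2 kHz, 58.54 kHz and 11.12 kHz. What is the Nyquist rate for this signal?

Highest-frequency component: 58.54 kHz.
Nyquist rate = 2 × 58.54 kHz = 117.08 kHz.

117.08 kHz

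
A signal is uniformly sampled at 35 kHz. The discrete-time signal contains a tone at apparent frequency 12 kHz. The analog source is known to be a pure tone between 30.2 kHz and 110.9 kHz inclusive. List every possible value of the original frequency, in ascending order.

47 kHz, 58 kHz, 82 kHz, 93 kHz

Frequencies that alias to 12 kHz are k·fs ± 12 kHz for integer k ≥ 0.
k=0: 12 kHz.
k=1: 23 kHz, 47 kHz.
k=2: 58 kHz, 82 kHz.
k=3: 93 kHz, 117 kHz.
k=4: 128 kHz, 152 kHz.
Within [30.2 kHz, 110.9 kHz]: 47 kHz, 58 kHz, 82 kHz, 93 kHz.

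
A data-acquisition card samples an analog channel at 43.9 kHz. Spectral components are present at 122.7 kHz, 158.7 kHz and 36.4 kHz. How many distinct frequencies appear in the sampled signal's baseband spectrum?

fs/2 = 21.95 kHz.
122.7 kHz mod fs = 34.9 kHz.
34.9 kHz > fs/2 = 21.95 kHz, folds to fs − 34.9 kHz = 9 kHz.
158.7 kHz mod fs = 27 kHz.
27 kHz > fs/2 = 21.95 kHz, folds to fs − 27 kHz = 16.9 kHz.
36.4 kHz > fs/2 = 21.95 kHz, folds to fs − 36.4 kHz = 7.5 kHz.
Distinct values: {7.5 kHz, 9 kHz, 16.9 kHz} → 3.

3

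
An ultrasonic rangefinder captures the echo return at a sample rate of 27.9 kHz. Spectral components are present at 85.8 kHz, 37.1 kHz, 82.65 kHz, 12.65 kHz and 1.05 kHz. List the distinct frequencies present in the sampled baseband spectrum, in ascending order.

1.05 kHz, 2.1 kHz, 9.2 kHz, 12.65 kHz

fs/2 = 13.95 kHz.
85.8 kHz mod fs = 2.1 kHz.
2.1 kHz ≤ fs/2 = 13.95 kHz, appears at 2.1 kHz.
37.1 kHz mod fs = 9.2 kHz.
9.2 kHz ≤ fs/2 = 13.95 kHz, appears at 9.2 kHz.
82.65 kHz mod fs = 26.85 kHz.
26.85 kHz > fs/2 = 13.95 kHz, folds to fs − 26.85 kHz = 1.05 kHz.
12.65 kHz ≤ fs/2 = 13.95 kHz, passes unchanged.
1.05 kHz ≤ fs/2 = 13.95 kHz, passes unchanged.
Distinct values: {1.05 kHz, 2.1 kHz, 9.2 kHz, 12.65 kHz}.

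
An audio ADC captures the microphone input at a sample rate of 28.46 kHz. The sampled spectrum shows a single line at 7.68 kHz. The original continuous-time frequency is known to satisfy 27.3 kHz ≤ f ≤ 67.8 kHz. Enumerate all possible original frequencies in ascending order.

36.14 kHz, 49.24 kHz, 64.6 kHz

Frequencies that alias to 7.68 kHz are k·fs ± 7.68 kHz for integer k ≥ 0.
k=0: 7.68 kHz.
k=1: 20.78 kHz, 36.14 kHz.
k=2: 49.24 kHz, 64.6 kHz.
k=3: 77.7 kHz, 93.06 kHz.
Within [27.3 kHz, 67.8 kHz]: 36.14 kHz, 49.24 kHz, 64.6 kHz.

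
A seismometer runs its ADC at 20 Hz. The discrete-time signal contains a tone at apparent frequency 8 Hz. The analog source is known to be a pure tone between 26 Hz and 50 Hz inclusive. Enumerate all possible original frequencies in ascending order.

Frequencies that alias to 8 Hz are k·fs ± 8 Hz for integer k ≥ 0.
k=0: 8 Hz.
k=1: 12 Hz, 28 Hz.
k=2: 32 Hz, 48 Hz.
k=3: 52 Hz, 68 Hz.
Within [26 Hz, 50 Hz]: 28 Hz, 32 Hz, 48 Hz.

28 Hz, 32 Hz, 48 Hz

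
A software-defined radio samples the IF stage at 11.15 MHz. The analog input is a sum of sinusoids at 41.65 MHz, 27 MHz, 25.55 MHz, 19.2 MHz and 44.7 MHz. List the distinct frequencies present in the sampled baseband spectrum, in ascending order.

0.1 MHz, 2.95 MHz, 3.1 MHz, 3.25 MHz, 4.7 MHz

fs/2 = 5.575 MHz.
41.65 MHz mod fs = 8.2 MHz.
8.2 MHz > fs/2 = 5.575 MHz, folds to fs − 8.2 MHz = 2.95 MHz.
27 MHz mod fs = 4.7 MHz.
4.7 MHz ≤ fs/2 = 5.575 MHz, appears at 4.7 MHz.
25.55 MHz mod fs = 3.25 MHz.
3.25 MHz ≤ fs/2 = 5.575 MHz, appears at 3.25 MHz.
19.2 MHz mod fs = 8.05 MHz.
8.05 MHz > fs/2 = 5.575 MHz, folds to fs − 8.05 MHz = 3.1 MHz.
44.7 MHz mod fs = 0.1 MHz.
0.1 MHz ≤ fs/2 = 5.575 MHz, appears at 0.1 MHz.
Distinct values: {0.1 MHz, 2.95 MHz, 3.1 MHz, 3.25 MHz, 4.7 MHz}.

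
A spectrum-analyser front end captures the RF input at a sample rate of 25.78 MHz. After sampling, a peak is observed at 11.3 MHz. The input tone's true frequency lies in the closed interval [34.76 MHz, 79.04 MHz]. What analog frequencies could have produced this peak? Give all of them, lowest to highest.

37.08 MHz, 40.26 MHz, 62.86 MHz, 66.04 MHz

Frequencies that alias to 11.3 MHz are k·fs ± 11.3 MHz for integer k ≥ 0.
k=0: 11.3 MHz.
k=1: 14.48 MHz, 37.08 MHz.
k=2: 40.26 MHz, 62.86 MHz.
k=3: 66.04 MHz, 88.64 MHz.
k=4: 91.82 MHz, 114.42 MHz.
Within [34.76 MHz, 79.04 MHz]: 37.08 MHz, 40.26 MHz, 62.86 MHz, 66.04 MHz.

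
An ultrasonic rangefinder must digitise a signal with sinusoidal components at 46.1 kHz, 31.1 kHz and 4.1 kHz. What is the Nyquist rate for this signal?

Highest-frequency component: 46.1 kHz.
Nyquist rate = 2 × 46.1 kHz = 92.2 kHz.

92.2 kHz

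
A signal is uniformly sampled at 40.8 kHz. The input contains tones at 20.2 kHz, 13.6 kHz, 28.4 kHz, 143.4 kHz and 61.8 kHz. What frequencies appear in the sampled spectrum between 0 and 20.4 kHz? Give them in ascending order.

fs/2 = 20.4 kHz.
20.2 kHz ≤ fs/2 = 20.4 kHz, passes unchanged.
13.6 kHz ≤ fs/2 = 20.4 kHz, passes unchanged.
28.4 kHz > fs/2 = 20.4 kHz, folds to fs − 28.4 kHz = 12.4 kHz.
143.4 kHz mod fs = 21 kHz.
21 kHz > fs/2 = 20.4 kHz, folds to fs − 21 kHz = 19.8 kHz.
61.8 kHz mod fs = 21 kHz.
21 kHz > fs/2 = 20.4 kHz, folds to fs − 21 kHz = 19.8 kHz.
Distinct values: {12.4 kHz, 13.6 kHz, 19.8 kHz, 20.2 kHz}.

12.4 kHz, 13.6 kHz, 19.8 kHz, 20.2 kHz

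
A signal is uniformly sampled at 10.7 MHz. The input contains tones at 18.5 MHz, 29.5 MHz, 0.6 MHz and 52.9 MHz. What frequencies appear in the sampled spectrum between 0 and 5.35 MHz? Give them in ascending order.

fs/2 = 5.35 MHz.
18.5 MHz mod fs = 7.8 MHz.
7.8 MHz > fs/2 = 5.35 MHz, folds to fs − 7.8 MHz = 2.9 MHz.
29.5 MHz mod fs = 8.1 MHz.
8.1 MHz > fs/2 = 5.35 MHz, folds to fs − 8.1 MHz = 2.6 MHz.
0.6 MHz ≤ fs/2 = 5.35 MHz, passes unchanged.
52.9 MHz mod fs = 10.1 MHz.
10.1 MHz > fs/2 = 5.35 MHz, folds to fs − 10.1 MHz = 0.6 MHz.
Distinct values: {0.6 MHz, 2.6 MHz, 2.9 MHz}.

0.6 MHz, 2.6 MHz, 2.9 MHz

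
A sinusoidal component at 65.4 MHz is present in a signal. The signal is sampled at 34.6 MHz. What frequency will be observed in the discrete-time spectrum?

3.8 MHz

65.4 MHz mod fs = 30.8 MHz.
30.8 MHz > fs/2 = 17.3 MHz, folds to fs − 30.8 MHz = 3.8 MHz.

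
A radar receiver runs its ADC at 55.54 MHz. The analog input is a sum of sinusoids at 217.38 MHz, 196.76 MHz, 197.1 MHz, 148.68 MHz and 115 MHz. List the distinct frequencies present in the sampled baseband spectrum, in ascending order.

fs/2 = 27.77 MHz.
217.38 MHz mod fs = 50.76 MHz.
50.76 MHz > fs/2 = 27.77 MHz, folds to fs − 50.76 MHz = 4.78 MHz.
196.76 MHz mod fs = 30.14 MHz.
30.14 MHz > fs/2 = 27.77 MHz, folds to fs − 30.14 MHz = 25.4 MHz.
197.1 MHz mod fs = 30.48 MHz.
30.48 MHz > fs/2 = 27.77 MHz, folds to fs − 30.48 MHz = 25.06 MHz.
148.68 MHz mod fs = 37.6 MHz.
37.6 MHz > fs/2 = 27.77 MHz, folds to fs − 37.6 MHz = 17.94 MHz.
115 MHz mod fs = 3.92 MHz.
3.92 MHz ≤ fs/2 = 27.77 MHz, appears at 3.92 MHz.
Distinct values: {3.92 MHz, 4.78 MHz, 17.94 MHz, 25.06 MHz, 25.4 MHz}.

3.92 MHz, 4.78 MHz, 17.94 MHz, 25.06 MHz, 25.4 MHz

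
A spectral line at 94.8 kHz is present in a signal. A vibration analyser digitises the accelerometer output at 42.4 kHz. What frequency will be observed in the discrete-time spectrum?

10 kHz

94.8 kHz mod fs = 10 kHz.
10 kHz ≤ fs/2 = 21.2 kHz, appears at 10 kHz.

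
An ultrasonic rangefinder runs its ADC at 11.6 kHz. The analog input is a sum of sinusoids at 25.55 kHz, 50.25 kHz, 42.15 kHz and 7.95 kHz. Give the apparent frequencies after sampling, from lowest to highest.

2.35 kHz, 3.65 kHz, 3.85 kHz, 4.25 kHz

fs/2 = 5.8 kHz.
25.55 kHz mod fs = 2.35 kHz.
2.35 kHz ≤ fs/2 = 5.8 kHz, appears at 2.35 kHz.
50.25 kHz mod fs = 3.85 kHz.
3.85 kHz ≤ fs/2 = 5.8 kHz, appears at 3.85 kHz.
42.15 kHz mod fs = 7.35 kHz.
7.35 kHz > fs/2 = 5.8 kHz, folds to fs − 7.35 kHz = 4.25 kHz.
7.95 kHz > fs/2 = 5.8 kHz, folds to fs − 7.95 kHz = 3.65 kHz.
Distinct values: {2.35 kHz, 3.65 kHz, 3.85 kHz, 4.25 kHz}.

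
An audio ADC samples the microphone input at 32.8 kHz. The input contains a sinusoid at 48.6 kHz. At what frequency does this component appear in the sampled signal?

15.8 kHz

48.6 kHz mod fs = 15.8 kHz.
15.8 kHz ≤ fs/2 = 16.4 kHz, appears at 15.8 kHz.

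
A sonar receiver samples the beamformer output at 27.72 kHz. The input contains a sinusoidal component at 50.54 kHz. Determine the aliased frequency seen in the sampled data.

50.54 kHz mod fs = 22.82 kHz.
22.82 kHz > fs/2 = 13.86 kHz, folds to fs − 22.82 kHz = 4.9 kHz.

4.9 kHz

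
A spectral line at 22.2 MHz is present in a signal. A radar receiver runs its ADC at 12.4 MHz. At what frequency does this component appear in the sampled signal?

22.2 MHz mod fs = 9.8 MHz.
9.8 MHz > fs/2 = 6.2 MHz, folds to fs − 9.8 MHz = 2.6 MHz.

2.6 MHz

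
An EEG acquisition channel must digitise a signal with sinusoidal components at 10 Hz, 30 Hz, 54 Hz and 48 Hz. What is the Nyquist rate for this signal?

Highest-frequency component: 54 Hz.
Nyquist rate = 2 × 54 Hz = 108 Hz.

108 Hz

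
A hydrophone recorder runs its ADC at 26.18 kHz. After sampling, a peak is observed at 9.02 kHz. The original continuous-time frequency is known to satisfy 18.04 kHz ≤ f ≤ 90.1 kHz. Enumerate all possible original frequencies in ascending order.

35.2 kHz, 43.34 kHz, 61.38 kHz, 69.52 kHz, 87.56 kHz

Frequencies that alias to 9.02 kHz are k·fs ± 9.02 kHz for integer k ≥ 0.
k=0: 9.02 kHz.
k=1: 17.16 kHz, 35.2 kHz.
k=2: 43.34 kHz, 61.38 kHz.
k=3: 69.52 kHz, 87.56 kHz.
k=4: 95.7 kHz, 113.74 kHz.
Within [18.04 kHz, 90.1 kHz]: 35.2 kHz, 43.34 kHz, 61.38 kHz, 69.52 kHz, 87.56 kHz.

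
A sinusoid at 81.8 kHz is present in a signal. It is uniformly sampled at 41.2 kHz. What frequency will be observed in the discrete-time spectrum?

0.6 kHz

81.8 kHz mod fs = 40.6 kHz.
40.6 kHz > fs/2 = 20.6 kHz, folds to fs − 40.6 kHz = 0.6 kHz.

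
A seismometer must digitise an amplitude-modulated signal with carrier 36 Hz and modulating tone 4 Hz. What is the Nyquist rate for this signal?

AM sidebands sit at fc ± fm = 32 Hz and 40 Hz.
Highest-frequency component: 40 Hz.
Nyquist rate = 2 × 40 Hz = 80 Hz.

80 Hz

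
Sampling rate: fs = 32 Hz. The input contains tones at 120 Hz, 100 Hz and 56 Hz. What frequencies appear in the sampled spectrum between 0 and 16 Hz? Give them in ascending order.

fs/2 = 16 Hz.
120 Hz mod fs = 24 Hz.
24 Hz > fs/2 = 16 Hz, folds to fs − 24 Hz = 8 Hz.
100 Hz mod fs = 4 Hz.
4 Hz ≤ fs/2 = 16 Hz, appears at 4 Hz.
56 Hz mod fs = 24 Hz.
24 Hz > fs/2 = 16 Hz, folds to fs − 24 Hz = 8 Hz.
Distinct values: {4 Hz, 8 Hz}.

4 Hz, 8 Hz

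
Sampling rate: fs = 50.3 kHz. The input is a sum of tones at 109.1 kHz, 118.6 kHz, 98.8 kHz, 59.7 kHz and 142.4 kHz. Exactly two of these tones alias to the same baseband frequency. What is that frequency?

8.5 kHz

fs/2 = 25.15 kHz.
109.1 kHz mod fs = 8.5 kHz.
8.5 kHz ≤ fs/2 = 25.15 kHz, appears at 8.5 kHz.
118.6 kHz mod fs = 18 kHz.
18 kHz ≤ fs/2 = 25.15 kHz, appears at 18 kHz.
98.8 kHz mod fs = 48.5 kHz.
48.5 kHz > fs/2 = 25.15 kHz, folds to fs − 48.5 kHz = 1.8 kHz.
59.7 kHz mod fs = 9.4 kHz.
9.4 kHz ≤ fs/2 = 25.15 kHz, appears at 9.4 kHz.
142.4 kHz mod fs = 41.8 kHz.
41.8 kHz > fs/2 = 25.15 kHz, folds to fs − 41.8 kHz = 8.5 kHz.
109.1 kHz and 142.4 kHz both map to 8.5 kHz.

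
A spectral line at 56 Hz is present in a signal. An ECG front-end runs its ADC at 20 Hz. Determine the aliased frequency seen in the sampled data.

56 Hz mod fs = 16 Hz.
16 Hz > fs/2 = 10 Hz, folds to fs − 16 Hz = 4 Hz.

4 Hz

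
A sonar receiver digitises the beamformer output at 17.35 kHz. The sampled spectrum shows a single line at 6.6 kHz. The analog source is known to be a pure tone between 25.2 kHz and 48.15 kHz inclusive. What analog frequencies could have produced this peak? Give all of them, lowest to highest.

28.1 kHz, 41.3 kHz, 45.45 kHz

Frequencies that alias to 6.6 kHz are k·fs ± 6.6 kHz for integer k ≥ 0.
k=0: 6.6 kHz.
k=1: 10.75 kHz, 23.95 kHz.
k=2: 28.1 kHz, 41.3 kHz.
k=3: 45.45 kHz, 58.65 kHz.
k=4: 62.8 kHz, 76 kHz.
Within [25.2 kHz, 48.15 kHz]: 28.1 kHz, 41.3 kHz, 45.45 kHz.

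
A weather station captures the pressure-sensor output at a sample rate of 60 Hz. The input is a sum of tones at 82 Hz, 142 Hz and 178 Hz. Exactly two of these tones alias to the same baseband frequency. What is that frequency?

fs/2 = 30 Hz.
82 Hz mod fs = 22 Hz.
22 Hz ≤ fs/2 = 30 Hz, appears at 22 Hz.
142 Hz mod fs = 22 Hz.
22 Hz ≤ fs/2 = 30 Hz, appears at 22 Hz.
178 Hz mod fs = 58 Hz.
58 Hz > fs/2 = 30 Hz, folds to fs − 58 Hz = 2 Hz.
82 Hz and 142 Hz both map to 22 Hz.

22 Hz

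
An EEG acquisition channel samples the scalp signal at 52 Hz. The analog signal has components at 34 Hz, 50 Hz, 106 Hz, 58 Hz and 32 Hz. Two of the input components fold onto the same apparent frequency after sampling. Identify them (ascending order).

50 Hz, 106 Hz

fs/2 = 26 Hz.
34 Hz > fs/2 = 26 Hz, folds to fs − 34 Hz = 18 Hz.
50 Hz > fs/2 = 26 Hz, folds to fs − 50 Hz = 2 Hz.
106 Hz mod fs = 2 Hz.
2 Hz ≤ fs/2 = 26 Hz, appears at 2 Hz.
58 Hz mod fs = 6 Hz.
6 Hz ≤ fs/2 = 26 Hz, appears at 6 Hz.
32 Hz > fs/2 = 26 Hz, folds to fs − 32 Hz = 20 Hz.
50 Hz and 106 Hz both map to 2 Hz.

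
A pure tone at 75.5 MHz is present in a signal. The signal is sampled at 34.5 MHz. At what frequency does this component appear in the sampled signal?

6.5 MHz

75.5 MHz mod fs = 6.5 MHz.
6.5 MHz ≤ fs/2 = 17.25 MHz, appears at 6.5 MHz.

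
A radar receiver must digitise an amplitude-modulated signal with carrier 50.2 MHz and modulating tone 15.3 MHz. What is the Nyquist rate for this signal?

AM sidebands sit at fc ± fm = 34.9 MHz and 65.5 MHz.
Highest-frequency component: 65.5 MHz.
Nyquist rate = 2 × 65.5 MHz = 131 MHz.

131 MHz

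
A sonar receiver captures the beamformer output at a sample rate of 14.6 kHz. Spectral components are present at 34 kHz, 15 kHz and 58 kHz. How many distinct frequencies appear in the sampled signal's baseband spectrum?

fs/2 = 7.3 kHz.
34 kHz mod fs = 4.8 kHz.
4.8 kHz ≤ fs/2 = 7.3 kHz, appears at 4.8 kHz.
15 kHz mod fs = 0.4 kHz.
0.4 kHz ≤ fs/2 = 7.3 kHz, appears at 0.4 kHz.
58 kHz mod fs = 14.2 kHz.
14.2 kHz > fs/2 = 7.3 kHz, folds to fs − 14.2 kHz = 0.4 kHz.
Distinct values: {0.4 kHz, 4.8 kHz} → 2.

2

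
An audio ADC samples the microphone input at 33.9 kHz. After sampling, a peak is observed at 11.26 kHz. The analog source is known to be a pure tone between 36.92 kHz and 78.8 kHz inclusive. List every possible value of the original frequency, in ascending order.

Frequencies that alias to 11.26 kHz are k·fs ± 11.26 kHz for integer k ≥ 0.
k=0: 11.26 kHz.
k=1: 22.64 kHz, 45.16 kHz.
k=2: 56.54 kHz, 79.06 kHz.
k=3: 90.44 kHz, 112.96 kHz.
Within [36.92 kHz, 78.8 kHz]: 45.16 kHz, 56.54 kHz.

45.16 kHz, 56.54 kHz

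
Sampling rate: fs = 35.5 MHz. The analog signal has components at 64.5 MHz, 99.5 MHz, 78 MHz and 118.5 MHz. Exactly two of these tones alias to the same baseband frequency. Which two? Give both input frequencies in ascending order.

78 MHz, 99.5 MHz

fs/2 = 17.75 MHz.
64.5 MHz mod fs = 29 MHz.
29 MHz > fs/2 = 17.75 MHz, folds to fs − 29 MHz = 6.5 MHz.
99.5 MHz mod fs = 28.5 MHz.
28.5 MHz > fs/2 = 17.75 MHz, folds to fs − 28.5 MHz = 7 MHz.
78 MHz mod fs = 7 MHz.
7 MHz ≤ fs/2 = 17.75 MHz, appears at 7 MHz.
118.5 MHz mod fs = 12 MHz.
12 MHz ≤ fs/2 = 17.75 MHz, appears at 12 MHz.
78 MHz and 99.5 MHz both map to 7 MHz.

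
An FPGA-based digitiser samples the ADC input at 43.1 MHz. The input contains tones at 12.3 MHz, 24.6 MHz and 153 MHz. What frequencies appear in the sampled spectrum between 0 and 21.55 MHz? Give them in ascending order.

fs/2 = 21.55 MHz.
12.3 MHz ≤ fs/2 = 21.55 MHz, passes unchanged.
24.6 MHz > fs/2 = 21.55 MHz, folds to fs − 24.6 MHz = 18.5 MHz.
153 MHz mod fs = 23.7 MHz.
23.7 MHz > fs/2 = 21.55 MHz, folds to fs − 23.7 MHz = 19.4 MHz.
Distinct values: {12.3 MHz, 18.5 MHz, 19.4 MHz}.

12.3 MHz, 18.5 MHz, 19.4 MHz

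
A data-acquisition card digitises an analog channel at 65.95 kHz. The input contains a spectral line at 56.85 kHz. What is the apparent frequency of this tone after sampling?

9.1 kHz

56.85 kHz > fs/2 = 32.975 kHz, folds to fs − 56.85 kHz = 9.1 kHz.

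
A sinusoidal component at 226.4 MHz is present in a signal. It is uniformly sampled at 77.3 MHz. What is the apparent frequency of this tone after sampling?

226.4 MHz mod fs = 71.8 MHz.
71.8 MHz > fs/2 = 38.65 MHz, folds to fs − 71.8 MHz = 5.5 MHz.

5.5 MHz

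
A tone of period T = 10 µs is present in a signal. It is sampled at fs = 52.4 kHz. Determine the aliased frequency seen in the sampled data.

4.8 kHz

T = 10 µs → f = 1/T = 100 kHz.
100 kHz mod fs = 47.6 kHz.
47.6 kHz > fs/2 = 26.2 kHz, folds to fs − 47.6 kHz = 4.8 kHz.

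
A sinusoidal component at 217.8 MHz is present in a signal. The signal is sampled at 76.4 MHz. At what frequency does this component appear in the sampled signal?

217.8 MHz mod fs = 65 MHz.
65 MHz > fs/2 = 38.2 MHz, folds to fs − 65 MHz = 11.4 MHz.

11.4 MHz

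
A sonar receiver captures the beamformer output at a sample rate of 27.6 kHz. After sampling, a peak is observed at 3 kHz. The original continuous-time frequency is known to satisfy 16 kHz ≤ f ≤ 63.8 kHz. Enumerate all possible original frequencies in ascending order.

24.6 kHz, 30.6 kHz, 52.2 kHz, 58.2 kHz

Frequencies that alias to 3 kHz are k·fs ± 3 kHz for integer k ≥ 0.
k=0: 3 kHz.
k=1: 24.6 kHz, 30.6 kHz.
k=2: 52.2 kHz, 58.2 kHz.
k=3: 79.8 kHz, 85.8 kHz.
Within [16 kHz, 63.8 kHz]: 24.6 kHz, 30.6 kHz, 52.2 kHz, 58.2 kHz.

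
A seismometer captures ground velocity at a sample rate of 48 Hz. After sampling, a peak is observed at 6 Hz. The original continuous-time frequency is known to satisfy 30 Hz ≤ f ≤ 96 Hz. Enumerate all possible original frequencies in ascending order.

42 Hz, 54 Hz, 90 Hz

Frequencies that alias to 6 Hz are k·fs ± 6 Hz for integer k ≥ 0.
k=0: 6 Hz.
k=1: 42 Hz, 54 Hz.
k=2: 90 Hz, 102 Hz.
k=3: 138 Hz, 150 Hz.
Within [30 Hz, 96 Hz]: 42 Hz, 54 Hz, 90 Hz.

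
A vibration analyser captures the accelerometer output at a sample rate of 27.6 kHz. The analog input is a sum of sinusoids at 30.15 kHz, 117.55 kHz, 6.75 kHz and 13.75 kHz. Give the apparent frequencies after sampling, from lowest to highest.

fs/2 = 13.8 kHz.
30.15 kHz mod fs = 2.55 kHz.
2.55 kHz ≤ fs/2 = 13.8 kHz, appears at 2.55 kHz.
117.55 kHz mod fs = 7.15 kHz.
7.15 kHz ≤ fs/2 = 13.8 kHz, appears at 7.15 kHz.
6.75 kHz ≤ fs/2 = 13.8 kHz, passes unchanged.
13.75 kHz ≤ fs/2 = 13.8 kHz, passes unchanged.
Distinct values: {2.55 kHz, 6.75 kHz, 7.15 kHz, 13.75 kHz}.

2.55 kHz, 6.75 kHz, 7.15 kHz, 13.75 kHz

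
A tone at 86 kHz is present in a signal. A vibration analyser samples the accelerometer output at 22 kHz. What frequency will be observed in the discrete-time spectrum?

86 kHz mod fs = 20 kHz.
20 kHz > fs/2 = 11 kHz, folds to fs − 20 kHz = 2 kHz.

2 kHz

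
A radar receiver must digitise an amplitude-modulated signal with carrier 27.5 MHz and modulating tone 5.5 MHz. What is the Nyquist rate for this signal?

AM sidebands sit at fc ± fm = 22 MHz and 33 MHz.
Highest-frequency component: 33 MHz.
Nyquist rate = 2 × 33 MHz = 66 MHz.

66 MHz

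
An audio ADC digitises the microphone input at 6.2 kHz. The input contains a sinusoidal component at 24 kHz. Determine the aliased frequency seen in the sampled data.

0.8 kHz

24 kHz mod fs = 5.4 kHz.
5.4 kHz > fs/2 = 3.1 kHz, folds to fs − 5.4 kHz = 0.8 kHz.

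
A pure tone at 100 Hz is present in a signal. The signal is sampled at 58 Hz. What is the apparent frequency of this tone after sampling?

16 Hz

100 Hz mod fs = 42 Hz.
42 Hz > fs/2 = 29 Hz, folds to fs − 42 Hz = 16 Hz.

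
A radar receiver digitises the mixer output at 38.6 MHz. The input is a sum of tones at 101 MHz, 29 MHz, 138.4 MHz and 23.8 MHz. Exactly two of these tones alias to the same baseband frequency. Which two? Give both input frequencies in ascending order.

fs/2 = 19.3 MHz.
101 MHz mod fs = 23.8 MHz.
23.8 MHz > fs/2 = 19.3 MHz, folds to fs − 23.8 MHz = 14.8 MHz.
29 MHz > fs/2 = 19.3 MHz, folds to fs − 29 MHz = 9.6 MHz.
138.4 MHz mod fs = 22.6 MHz.
22.6 MHz > fs/2 = 19.3 MHz, folds to fs − 22.6 MHz = 16 MHz.
23.8 MHz > fs/2 = 19.3 MHz, folds to fs − 23.8 MHz = 14.8 MHz.
23.8 MHz and 101 MHz both map to 14.8 MHz.

23.8 MHz, 101 MHz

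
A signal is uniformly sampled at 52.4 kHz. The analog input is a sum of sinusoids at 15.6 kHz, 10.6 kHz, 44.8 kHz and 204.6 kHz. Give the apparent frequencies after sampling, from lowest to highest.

5 kHz, 7.6 kHz, 10.6 kHz, 15.6 kHz

fs/2 = 26.2 kHz.
15.6 kHz ≤ fs/2 = 26.2 kHz, passes unchanged.
10.6 kHz ≤ fs/2 = 26.2 kHz, passes unchanged.
44.8 kHz > fs/2 = 26.2 kHz, folds to fs − 44.8 kHz = 7.6 kHz.
204.6 kHz mod fs = 47.4 kHz.
47.4 kHz > fs/2 = 26.2 kHz, folds to fs − 47.4 kHz = 5 kHz.
Distinct values: {5 kHz, 7.6 kHz, 10.6 kHz, 15.6 kHz}.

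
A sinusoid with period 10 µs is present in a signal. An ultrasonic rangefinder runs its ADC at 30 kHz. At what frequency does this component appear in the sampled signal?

T = 10 µs → f = 1/T = 100 kHz.
100 kHz mod fs = 10 kHz.
10 kHz ≤ fs/2 = 15 kHz, appears at 10 kHz.

10 kHz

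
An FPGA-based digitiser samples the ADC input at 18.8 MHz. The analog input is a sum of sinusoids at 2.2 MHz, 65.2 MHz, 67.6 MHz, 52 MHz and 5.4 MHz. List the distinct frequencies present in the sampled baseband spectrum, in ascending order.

2.2 MHz, 4.4 MHz, 5.4 MHz, 7.6 MHz, 8.8 MHz

fs/2 = 9.4 MHz.
2.2 MHz ≤ fs/2 = 9.4 MHz, passes unchanged.
65.2 MHz mod fs = 8.8 MHz.
8.8 MHz ≤ fs/2 = 9.4 MHz, appears at 8.8 MHz.
67.6 MHz mod fs = 11.2 MHz.
11.2 MHz > fs/2 = 9.4 MHz, folds to fs − 11.2 MHz = 7.6 MHz.
52 MHz mod fs = 14.4 MHz.
14.4 MHz > fs/2 = 9.4 MHz, folds to fs − 14.4 MHz = 4.4 MHz.
5.4 MHz ≤ fs/2 = 9.4 MHz, passes unchanged.
Distinct values: {2.2 MHz, 4.4 MHz, 5.4 MHz, 7.6 MHz, 8.8 MHz}.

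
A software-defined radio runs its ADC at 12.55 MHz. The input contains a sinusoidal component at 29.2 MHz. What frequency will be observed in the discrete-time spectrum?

29.2 MHz mod fs = 4.1 MHz.
4.1 MHz ≤ fs/2 = 6.275 MHz, appears at 4.1 MHz.

4.1 MHz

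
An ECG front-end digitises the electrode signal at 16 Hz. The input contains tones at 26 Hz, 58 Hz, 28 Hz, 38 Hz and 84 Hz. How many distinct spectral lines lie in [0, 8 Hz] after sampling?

2

fs/2 = 8 Hz.
26 Hz mod fs = 10 Hz.
10 Hz > fs/2 = 8 Hz, folds to fs − 10 Hz = 6 Hz.
58 Hz mod fs = 10 Hz.
10 Hz > fs/2 = 8 Hz, folds to fs − 10 Hz = 6 Hz.
28 Hz mod fs = 12 Hz.
12 Hz > fs/2 = 8 Hz, folds to fs − 12 Hz = 4 Hz.
38 Hz mod fs = 6 Hz.
6 Hz ≤ fs/2 = 8 Hz, appears at 6 Hz.
84 Hz mod fs = 4 Hz.
4 Hz ≤ fs/2 = 8 Hz, appears at 4 Hz.
Distinct values: {4 Hz, 6 Hz} → 2.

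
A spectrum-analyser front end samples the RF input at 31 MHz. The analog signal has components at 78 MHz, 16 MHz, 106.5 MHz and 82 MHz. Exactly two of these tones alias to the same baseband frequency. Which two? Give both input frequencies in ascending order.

fs/2 = 15.5 MHz.
78 MHz mod fs = 16 MHz.
16 MHz > fs/2 = 15.5 MHz, folds to fs − 16 MHz = 15 MHz.
16 MHz > fs/2 = 15.5 MHz, folds to fs − 16 MHz = 15 MHz.
106.5 MHz mod fs = 13.5 MHz.
13.5 MHz ≤ fs/2 = 15.5 MHz, appears at 13.5 MHz.
82 MHz mod fs = 20 MHz.
20 MHz > fs/2 = 15.5 MHz, folds to fs − 20 MHz = 11 MHz.
16 MHz and 78 MHz both map to 15 MHz.

16 MHz, 78 MHz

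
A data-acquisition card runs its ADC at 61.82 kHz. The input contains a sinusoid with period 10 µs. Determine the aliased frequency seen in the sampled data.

23.64 kHz

T = 10 µs → f = 1/T = 100 kHz.
100 kHz mod fs = 38.18 kHz.
38.18 kHz > fs/2 = 30.91 kHz, folds to fs − 38.18 kHz = 23.64 kHz.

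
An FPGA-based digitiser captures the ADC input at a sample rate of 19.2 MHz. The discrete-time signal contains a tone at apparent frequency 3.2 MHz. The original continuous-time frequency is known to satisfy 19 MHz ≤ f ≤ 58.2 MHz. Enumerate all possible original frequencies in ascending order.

22.4 MHz, 35.2 MHz, 41.6 MHz, 54.4 MHz

Frequencies that alias to 3.2 MHz are k·fs ± 3.2 MHz for integer k ≥ 0.
k=0: 3.2 MHz.
k=1: 16 MHz, 22.4 MHz.
k=2: 35.2 MHz, 41.6 MHz.
k=3: 54.4 MHz, 60.8 MHz.
k=4: 73.6 MHz, 80 MHz.
Within [19 MHz, 58.2 MHz]: 22.4 MHz, 35.2 MHz, 41.6 MHz, 54.4 MHz.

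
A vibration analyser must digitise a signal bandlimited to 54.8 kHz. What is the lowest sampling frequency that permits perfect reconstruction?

Nyquist rate = 2 × 54.8 kHz = 109.6 kHz.

109.6 kHz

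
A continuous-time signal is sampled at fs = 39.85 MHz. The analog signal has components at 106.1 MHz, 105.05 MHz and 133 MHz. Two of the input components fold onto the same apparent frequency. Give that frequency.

13.45 MHz

fs/2 = 19.925 MHz.
106.1 MHz mod fs = 26.4 MHz.
26.4 MHz > fs/2 = 19.925 MHz, folds to fs − 26.4 MHz = 13.45 MHz.
105.05 MHz mod fs = 25.35 MHz.
25.35 MHz > fs/2 = 19.925 MHz, folds to fs − 25.35 MHz = 14.5 MHz.
133 MHz mod fs = 13.45 MHz.
13.45 MHz ≤ fs/2 = 19.925 MHz, appears at 13.45 MHz.
106.1 MHz and 133 MHz both map to 13.45 MHz.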